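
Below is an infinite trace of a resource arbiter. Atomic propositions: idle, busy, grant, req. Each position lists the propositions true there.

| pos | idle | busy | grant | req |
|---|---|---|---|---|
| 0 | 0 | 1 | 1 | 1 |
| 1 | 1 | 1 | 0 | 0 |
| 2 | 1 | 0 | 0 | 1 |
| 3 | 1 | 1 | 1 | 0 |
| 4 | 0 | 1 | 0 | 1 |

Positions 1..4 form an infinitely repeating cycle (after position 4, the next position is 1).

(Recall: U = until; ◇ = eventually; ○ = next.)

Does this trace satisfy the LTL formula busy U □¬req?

Does not hold

Walking from position 0: at position 2, □¬req has not yet held and busy fails, so busy U □¬req is false.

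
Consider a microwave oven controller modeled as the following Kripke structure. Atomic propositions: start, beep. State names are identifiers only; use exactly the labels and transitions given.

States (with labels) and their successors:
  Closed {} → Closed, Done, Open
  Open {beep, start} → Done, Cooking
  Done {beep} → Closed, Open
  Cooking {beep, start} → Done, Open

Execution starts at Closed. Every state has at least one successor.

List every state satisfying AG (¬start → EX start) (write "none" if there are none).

States satisfying ¬start → EX start: {Closed, Open, Done, Cooking}.
States satisfying AG (¬start → EX start): {Closed, Open, Done, Cooking}.

{Closed, Open, Done, Cooking}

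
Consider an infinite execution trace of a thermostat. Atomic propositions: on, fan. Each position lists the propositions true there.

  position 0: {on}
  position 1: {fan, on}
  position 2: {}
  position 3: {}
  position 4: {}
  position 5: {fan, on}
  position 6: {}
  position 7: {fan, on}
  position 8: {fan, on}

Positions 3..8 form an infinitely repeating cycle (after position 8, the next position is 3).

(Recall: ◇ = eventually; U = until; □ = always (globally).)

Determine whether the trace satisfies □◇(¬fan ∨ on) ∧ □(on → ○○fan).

◇(¬fan ∨ on) holds at every position 0..8, and those are all positions ever visited, so □◇(¬fan ∨ on) holds.
on → ○○fan must hold at every position from 0 onward. It fails at position 0, so □(on → ○○fan) is false.
Positions where on holds: 0, 1, 5, 7, 8.
Check ○○fan at each: 0→fails, 1→fails, 5→ok, 7→fails, 8→fails.
At position 0: □◇(¬fan ∨ on) is true; □(on → ○○fan) is false; so □◇(¬fan ∨ on) ∧ □(on → ○○fan) is false.

Does not hold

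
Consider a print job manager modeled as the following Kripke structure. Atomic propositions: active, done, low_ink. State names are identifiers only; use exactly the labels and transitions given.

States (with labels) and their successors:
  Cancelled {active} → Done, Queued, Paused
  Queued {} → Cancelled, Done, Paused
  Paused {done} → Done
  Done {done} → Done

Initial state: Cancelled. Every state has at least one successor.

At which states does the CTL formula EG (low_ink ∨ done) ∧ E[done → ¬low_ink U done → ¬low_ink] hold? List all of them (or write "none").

{Paused, Done}

States satisfying low_ink ∨ done: {Paused, Done}.
States satisfying EG (low_ink ∨ done): {Paused, Done}.
States satisfying done → ¬low_ink: {Cancelled, Queued, Paused, Done}.
States satisfying E[done → ¬low_ink U done → ¬low_ink]: {Cancelled, Queued, Paused, Done}.
States satisfying EG (low_ink ∨ done) ∧ E[done → ¬low_ink U done → ¬low_ink]: {Paused, Done}.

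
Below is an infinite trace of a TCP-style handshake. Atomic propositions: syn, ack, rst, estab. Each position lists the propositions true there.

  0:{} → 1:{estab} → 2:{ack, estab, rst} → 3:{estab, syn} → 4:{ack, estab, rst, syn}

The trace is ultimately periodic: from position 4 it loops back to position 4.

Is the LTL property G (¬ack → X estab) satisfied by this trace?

¬ack → X estab holds at every position 0..4, and those are all positions ever visited, so G (¬ack → X estab) holds.
Positions where ¬ack holds: 0, 1, 3.
Check X estab at each: 0→ok, 1→ok, 3→ok.

Satisfied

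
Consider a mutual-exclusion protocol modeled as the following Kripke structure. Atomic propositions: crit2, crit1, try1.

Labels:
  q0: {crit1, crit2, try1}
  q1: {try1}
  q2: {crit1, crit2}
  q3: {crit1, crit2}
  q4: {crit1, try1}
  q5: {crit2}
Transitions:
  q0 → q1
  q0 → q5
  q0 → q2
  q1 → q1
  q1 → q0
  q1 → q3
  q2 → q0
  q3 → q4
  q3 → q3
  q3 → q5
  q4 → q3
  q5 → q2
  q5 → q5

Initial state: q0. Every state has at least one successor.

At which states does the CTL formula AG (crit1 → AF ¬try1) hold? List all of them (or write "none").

States satisfying crit1 → AF ¬try1: {q1, q2, q3, q4, q5}.
States satisfying AG (crit1 → AF ¬try1): ∅.

none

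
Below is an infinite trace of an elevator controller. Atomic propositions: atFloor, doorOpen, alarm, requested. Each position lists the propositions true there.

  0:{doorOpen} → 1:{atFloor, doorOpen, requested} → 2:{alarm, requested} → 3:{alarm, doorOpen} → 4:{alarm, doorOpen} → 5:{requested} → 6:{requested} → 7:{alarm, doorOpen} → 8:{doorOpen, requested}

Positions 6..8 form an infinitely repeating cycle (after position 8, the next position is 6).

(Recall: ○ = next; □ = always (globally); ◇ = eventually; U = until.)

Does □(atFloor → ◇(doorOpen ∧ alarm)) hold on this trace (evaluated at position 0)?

Yes

atFloor → ◇(doorOpen ∧ alarm) holds at every position 0..8, and those are all positions ever visited, so □(atFloor → ◇(doorOpen ∧ alarm)) holds.
Positions where atFloor holds: 1.
Check ◇(doorOpen ∧ alarm) at each: 1→ok.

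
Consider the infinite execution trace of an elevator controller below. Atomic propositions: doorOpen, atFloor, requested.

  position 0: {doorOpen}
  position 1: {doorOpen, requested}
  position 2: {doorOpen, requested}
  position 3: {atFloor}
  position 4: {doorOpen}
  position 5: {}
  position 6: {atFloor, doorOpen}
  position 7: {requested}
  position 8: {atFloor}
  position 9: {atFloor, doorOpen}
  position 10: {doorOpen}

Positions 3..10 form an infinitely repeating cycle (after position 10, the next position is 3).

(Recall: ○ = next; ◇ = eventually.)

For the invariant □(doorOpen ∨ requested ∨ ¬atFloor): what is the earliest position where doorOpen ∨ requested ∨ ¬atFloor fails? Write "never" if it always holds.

Check doorOpen ∨ requested ∨ ¬atFloor at each position in order: 0 ✓, 1 ✓, 2 ✓.
At position 3 the labels are {atFloor}, so doorOpen ∨ requested ∨ ¬atFloor is false there. This is the first violation.

3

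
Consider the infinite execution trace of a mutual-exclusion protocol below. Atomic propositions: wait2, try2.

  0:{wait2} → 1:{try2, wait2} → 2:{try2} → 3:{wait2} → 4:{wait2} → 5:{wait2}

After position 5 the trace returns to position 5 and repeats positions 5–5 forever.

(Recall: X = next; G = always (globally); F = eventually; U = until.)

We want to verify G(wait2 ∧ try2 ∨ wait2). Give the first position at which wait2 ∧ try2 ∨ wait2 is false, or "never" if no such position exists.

Check wait2 ∧ try2 ∨ wait2 at each position in order: 0 ✓, 1 ✓.
At position 2 the labels are {try2}, so wait2 ∧ try2 ∨ wait2 is false there. This is the first violation.

2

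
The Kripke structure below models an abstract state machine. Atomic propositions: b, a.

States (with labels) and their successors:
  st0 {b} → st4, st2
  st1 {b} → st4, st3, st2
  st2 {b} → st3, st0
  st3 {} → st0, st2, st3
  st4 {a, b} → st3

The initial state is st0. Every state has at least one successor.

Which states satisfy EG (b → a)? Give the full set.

{st3, st4}

States satisfying b → a: {st3, st4}.
States satisfying EG (b → a): {st3, st4}.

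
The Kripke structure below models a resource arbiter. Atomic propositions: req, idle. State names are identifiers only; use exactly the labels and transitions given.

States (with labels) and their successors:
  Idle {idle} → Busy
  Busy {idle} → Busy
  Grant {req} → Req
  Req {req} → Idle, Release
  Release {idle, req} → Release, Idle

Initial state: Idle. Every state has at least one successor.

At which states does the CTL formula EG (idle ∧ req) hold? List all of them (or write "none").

States satisfying idle ∧ req: {Release}.
States satisfying EG (idle ∧ req): {Release}.

{Release}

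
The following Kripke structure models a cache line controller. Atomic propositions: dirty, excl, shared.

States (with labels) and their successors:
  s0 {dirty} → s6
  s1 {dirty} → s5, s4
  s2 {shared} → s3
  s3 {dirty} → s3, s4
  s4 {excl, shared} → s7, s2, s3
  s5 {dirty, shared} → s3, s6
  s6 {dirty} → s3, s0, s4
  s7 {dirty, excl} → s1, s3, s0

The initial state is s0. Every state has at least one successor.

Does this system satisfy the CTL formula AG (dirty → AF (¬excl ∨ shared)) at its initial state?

States satisfying dirty → AF (¬excl ∨ shared): {s0, s1, s2, s3, s4, s5, s6, s7}.
States satisfying AG (dirty → AF (¬excl ∨ shared)): {s0, s1, s2, s3, s4, s5, s6, s7}.
Every state reachable from s0 satisfies dirty → AF (¬excl ∨ shared).
s0 ∈ Sat(AG (dirty → AF (¬excl ∨ shared))).

Yes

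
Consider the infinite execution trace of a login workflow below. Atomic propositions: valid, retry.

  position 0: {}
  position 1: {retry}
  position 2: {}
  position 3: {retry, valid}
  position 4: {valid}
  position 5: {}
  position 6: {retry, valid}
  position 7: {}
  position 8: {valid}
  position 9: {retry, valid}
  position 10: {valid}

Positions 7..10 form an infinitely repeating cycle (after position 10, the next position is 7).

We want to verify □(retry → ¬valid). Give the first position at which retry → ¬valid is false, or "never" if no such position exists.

Check retry → ¬valid at each position in order: 0 ✓, 1 ✓, 2 ✓.
At position 3 the labels are {retry, valid}, so retry → ¬valid is false there. This is the first violation.

3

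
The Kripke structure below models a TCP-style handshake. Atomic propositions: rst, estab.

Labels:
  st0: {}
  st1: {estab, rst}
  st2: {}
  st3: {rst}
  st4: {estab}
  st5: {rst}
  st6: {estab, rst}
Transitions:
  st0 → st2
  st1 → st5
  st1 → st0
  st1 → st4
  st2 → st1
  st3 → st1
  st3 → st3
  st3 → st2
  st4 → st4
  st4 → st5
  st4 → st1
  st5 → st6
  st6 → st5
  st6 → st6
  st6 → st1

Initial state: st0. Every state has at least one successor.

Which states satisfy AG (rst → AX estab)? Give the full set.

States satisfying rst → AX estab: {st0, st2, st4, st5}.
States satisfying AG (rst → AX estab): ∅.

none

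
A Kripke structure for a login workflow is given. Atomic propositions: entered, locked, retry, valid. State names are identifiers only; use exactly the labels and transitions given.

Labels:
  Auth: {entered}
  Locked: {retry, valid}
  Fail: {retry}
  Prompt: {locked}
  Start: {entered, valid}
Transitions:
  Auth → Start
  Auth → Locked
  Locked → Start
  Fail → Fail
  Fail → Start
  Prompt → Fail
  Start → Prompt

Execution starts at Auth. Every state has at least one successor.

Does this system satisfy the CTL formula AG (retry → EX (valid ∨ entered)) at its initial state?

Holds

States satisfying retry → EX (valid ∨ entered): {Auth, Locked, Fail, Prompt, Start}.
States satisfying AG (retry → EX (valid ∨ entered)): {Auth, Locked, Fail, Prompt, Start}.
Every state reachable from Auth satisfies retry → EX (valid ∨ entered).
Auth ∈ Sat(AG (retry → EX (valid ∨ entered))).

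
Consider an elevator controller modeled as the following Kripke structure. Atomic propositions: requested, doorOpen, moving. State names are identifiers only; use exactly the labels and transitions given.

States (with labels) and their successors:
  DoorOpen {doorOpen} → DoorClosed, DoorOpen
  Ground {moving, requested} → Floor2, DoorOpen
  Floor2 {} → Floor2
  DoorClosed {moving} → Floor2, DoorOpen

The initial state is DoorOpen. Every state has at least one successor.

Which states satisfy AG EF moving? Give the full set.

none

States satisfying EF moving: {DoorOpen, Ground, DoorClosed}.
States satisfying AG EF moving: ∅.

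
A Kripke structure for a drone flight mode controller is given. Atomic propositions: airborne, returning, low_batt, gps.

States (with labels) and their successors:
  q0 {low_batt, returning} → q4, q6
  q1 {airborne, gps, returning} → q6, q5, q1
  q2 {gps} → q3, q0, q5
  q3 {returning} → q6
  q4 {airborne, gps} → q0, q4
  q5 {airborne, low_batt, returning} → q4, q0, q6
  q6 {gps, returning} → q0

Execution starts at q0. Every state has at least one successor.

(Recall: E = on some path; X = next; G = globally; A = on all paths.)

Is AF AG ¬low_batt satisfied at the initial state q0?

States satisfying AG ¬low_batt: ∅.
States satisfying AF AG ¬low_batt: ∅.
There is a path from q0 along which AG ¬low_batt never holds.
q0 ∉ Sat(AF AG ¬low_batt).

Violated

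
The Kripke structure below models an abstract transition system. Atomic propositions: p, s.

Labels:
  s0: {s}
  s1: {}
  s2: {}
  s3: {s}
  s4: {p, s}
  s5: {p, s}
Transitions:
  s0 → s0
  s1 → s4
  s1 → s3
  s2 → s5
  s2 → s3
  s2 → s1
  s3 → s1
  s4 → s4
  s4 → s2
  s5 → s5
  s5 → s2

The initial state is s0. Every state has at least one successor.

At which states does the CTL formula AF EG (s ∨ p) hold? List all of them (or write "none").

{s0, s4, s5}

States satisfying EG (s ∨ p): {s0, s4, s5}.
States satisfying AF EG (s ∨ p): {s0, s4, s5}.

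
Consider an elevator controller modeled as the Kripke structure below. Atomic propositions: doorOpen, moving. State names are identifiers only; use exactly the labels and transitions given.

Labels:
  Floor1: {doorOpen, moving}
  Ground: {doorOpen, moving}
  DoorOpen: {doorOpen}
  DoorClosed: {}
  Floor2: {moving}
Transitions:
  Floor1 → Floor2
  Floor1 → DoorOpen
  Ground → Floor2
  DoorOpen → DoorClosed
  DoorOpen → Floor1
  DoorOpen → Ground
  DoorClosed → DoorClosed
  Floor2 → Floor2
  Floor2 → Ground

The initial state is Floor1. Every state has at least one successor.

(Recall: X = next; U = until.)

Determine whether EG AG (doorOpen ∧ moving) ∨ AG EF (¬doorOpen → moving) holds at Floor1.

States satisfying AG (doorOpen ∧ moving): ∅.
States satisfying EG AG (doorOpen ∧ moving): ∅.
States satisfying EF (¬doorOpen → moving): {Floor1, Ground, DoorOpen, Floor2}.
States satisfying AG EF (¬doorOpen → moving): {Ground, Floor2}.
States satisfying EG AG (doorOpen ∧ moving) ∨ AG EF (¬doorOpen → moving): {Ground, Floor2}.
Floor1 ∉ Sat(EG AG (doorOpen ∧ moving) ∨ AG EF (¬doorOpen → moving)).

No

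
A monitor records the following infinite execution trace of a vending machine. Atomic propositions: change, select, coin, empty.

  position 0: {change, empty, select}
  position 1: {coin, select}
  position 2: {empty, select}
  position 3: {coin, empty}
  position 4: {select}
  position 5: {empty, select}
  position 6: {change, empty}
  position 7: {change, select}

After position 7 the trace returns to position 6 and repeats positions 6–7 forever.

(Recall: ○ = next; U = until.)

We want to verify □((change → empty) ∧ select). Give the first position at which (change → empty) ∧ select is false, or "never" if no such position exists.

Check (change → empty) ∧ select at each position in order: 0 ✓, 1 ✓, 2 ✓.
At position 3 the labels are {coin, empty}, so (change → empty) ∧ select is false there. This is the first violation.

3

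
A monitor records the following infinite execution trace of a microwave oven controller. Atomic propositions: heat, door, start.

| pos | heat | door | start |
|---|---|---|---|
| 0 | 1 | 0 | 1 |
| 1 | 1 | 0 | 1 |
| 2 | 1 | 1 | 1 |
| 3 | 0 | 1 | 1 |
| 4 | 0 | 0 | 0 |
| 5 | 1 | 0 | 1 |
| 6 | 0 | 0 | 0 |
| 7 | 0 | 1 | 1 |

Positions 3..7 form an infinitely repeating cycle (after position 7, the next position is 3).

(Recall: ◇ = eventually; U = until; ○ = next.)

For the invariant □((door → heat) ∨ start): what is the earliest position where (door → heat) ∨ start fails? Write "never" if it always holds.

(door → heat) ∨ start holds at every position 0..7, and those are all the positions the trace ever visits, so the invariant □((door → heat) ∨ start) is never violated.

never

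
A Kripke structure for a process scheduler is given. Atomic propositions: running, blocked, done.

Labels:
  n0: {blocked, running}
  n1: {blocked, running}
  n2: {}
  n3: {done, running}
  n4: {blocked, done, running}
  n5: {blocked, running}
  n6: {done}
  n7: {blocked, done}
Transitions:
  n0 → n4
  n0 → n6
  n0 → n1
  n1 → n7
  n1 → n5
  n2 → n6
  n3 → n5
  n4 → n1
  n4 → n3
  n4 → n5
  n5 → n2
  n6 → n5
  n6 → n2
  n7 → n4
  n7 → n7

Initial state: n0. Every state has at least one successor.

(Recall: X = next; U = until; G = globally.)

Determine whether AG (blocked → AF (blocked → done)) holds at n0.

Yes

States satisfying blocked → AF (blocked → done): {n0, n1, n2, n3, n4, n5, n6, n7}.
States satisfying AG (blocked → AF (blocked → done)): {n0, n1, n2, n3, n4, n5, n6, n7}.
Every state reachable from n0 satisfies blocked → AF (blocked → done).
n0 ∈ Sat(AG (blocked → AF (blocked → done))).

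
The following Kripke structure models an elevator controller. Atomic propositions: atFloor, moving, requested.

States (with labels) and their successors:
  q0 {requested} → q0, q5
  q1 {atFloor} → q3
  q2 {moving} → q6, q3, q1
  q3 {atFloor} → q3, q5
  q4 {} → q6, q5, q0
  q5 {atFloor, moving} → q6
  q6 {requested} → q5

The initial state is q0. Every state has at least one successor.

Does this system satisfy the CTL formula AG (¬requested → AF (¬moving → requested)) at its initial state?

States satisfying ¬requested → AF (¬moving → requested): {q0, q2, q4, q5, q6}.
States satisfying AG (¬requested → AF (¬moving → requested)): {q0, q4, q5, q6}.
Every state reachable from q0 satisfies ¬requested → AF (¬moving → requested).
q0 ∈ Sat(AG (¬requested → AF (¬moving → requested))).

Holds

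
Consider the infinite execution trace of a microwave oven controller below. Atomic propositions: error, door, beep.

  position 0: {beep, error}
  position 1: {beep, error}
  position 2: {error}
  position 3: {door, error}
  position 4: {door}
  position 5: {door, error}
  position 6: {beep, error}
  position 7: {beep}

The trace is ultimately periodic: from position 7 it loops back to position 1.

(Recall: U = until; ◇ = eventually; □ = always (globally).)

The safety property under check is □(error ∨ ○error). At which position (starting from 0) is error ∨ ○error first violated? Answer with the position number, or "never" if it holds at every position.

error ∨ ○error holds at every position 0..7, and those are all the positions the trace ever visits, so the invariant □(error ∨ ○error) is never violated.

never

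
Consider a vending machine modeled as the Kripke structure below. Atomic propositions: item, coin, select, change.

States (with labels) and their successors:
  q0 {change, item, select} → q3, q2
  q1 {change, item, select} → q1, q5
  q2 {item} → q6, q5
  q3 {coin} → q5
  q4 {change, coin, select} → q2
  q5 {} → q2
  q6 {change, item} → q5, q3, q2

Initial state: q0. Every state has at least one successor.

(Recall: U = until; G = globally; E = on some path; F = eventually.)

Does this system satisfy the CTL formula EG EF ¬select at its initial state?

States satisfying EF ¬select: {q0, q1, q2, q3, q4, q5, q6}.
States satisfying EG EF ¬select: {q0, q1, q2, q3, q4, q5, q6}.
q0 ∈ Sat(EG EF ¬select).

Satisfied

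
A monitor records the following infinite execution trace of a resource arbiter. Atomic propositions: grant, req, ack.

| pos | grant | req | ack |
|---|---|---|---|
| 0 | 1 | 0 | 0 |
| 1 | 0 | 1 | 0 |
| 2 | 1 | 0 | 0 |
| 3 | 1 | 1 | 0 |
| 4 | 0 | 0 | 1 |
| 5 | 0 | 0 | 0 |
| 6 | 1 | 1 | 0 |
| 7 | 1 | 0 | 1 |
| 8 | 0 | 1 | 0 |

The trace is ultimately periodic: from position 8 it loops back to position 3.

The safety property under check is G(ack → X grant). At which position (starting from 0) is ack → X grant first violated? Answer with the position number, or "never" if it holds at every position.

4

Check ack → X grant at each position in order: 0 ✓, 1 ✓, 2 ✓, 3 ✓.
At position 4 the labels are {ack} and the next position 5 has {}, so ack → X grant is false there. This is the first violation.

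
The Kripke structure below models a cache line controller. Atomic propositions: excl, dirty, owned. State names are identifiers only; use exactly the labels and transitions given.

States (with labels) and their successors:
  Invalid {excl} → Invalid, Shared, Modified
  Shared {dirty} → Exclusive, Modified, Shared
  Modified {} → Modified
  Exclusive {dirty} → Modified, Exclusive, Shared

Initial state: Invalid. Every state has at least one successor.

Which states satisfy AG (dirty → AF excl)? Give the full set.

States satisfying dirty → AF excl: {Invalid, Modified}.
States satisfying AG (dirty → AF excl): {Modified}.

{Modified}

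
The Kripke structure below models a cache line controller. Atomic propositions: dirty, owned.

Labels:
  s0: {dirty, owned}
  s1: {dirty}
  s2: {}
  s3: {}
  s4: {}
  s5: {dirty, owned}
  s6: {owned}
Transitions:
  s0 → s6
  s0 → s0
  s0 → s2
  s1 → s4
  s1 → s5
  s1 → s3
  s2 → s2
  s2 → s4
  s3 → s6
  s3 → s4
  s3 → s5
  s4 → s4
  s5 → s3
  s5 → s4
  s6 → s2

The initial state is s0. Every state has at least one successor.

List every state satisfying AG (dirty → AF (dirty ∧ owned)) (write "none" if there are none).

States satisfying dirty → AF (dirty ∧ owned): {s0, s2, s3, s4, s5, s6}.
States satisfying AG (dirty → AF (dirty ∧ owned)): {s0, s2, s3, s4, s5, s6}.

{s0, s2, s3, s4, s5, s6}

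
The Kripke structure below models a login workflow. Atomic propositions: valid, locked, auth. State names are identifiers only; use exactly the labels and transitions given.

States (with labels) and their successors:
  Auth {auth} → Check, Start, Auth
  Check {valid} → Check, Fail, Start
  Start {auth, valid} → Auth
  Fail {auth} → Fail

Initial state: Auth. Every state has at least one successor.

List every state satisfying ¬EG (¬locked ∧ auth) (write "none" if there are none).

States satisfying ¬locked ∧ auth: {Auth, Start, Fail}.
States satisfying EG (¬locked ∧ auth): {Auth, Start, Fail}.
States satisfying ¬EG (¬locked ∧ auth): {Check}.

{Check}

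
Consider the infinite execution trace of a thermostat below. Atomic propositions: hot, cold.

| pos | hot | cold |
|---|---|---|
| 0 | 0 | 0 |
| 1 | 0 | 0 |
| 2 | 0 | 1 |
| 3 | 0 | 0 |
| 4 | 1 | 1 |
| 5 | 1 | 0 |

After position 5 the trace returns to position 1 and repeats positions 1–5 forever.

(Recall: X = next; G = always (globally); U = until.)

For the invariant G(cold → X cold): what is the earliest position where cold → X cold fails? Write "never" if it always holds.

Check cold → X cold at each position in order: 0 ✓, 1 ✓.
At position 2 the labels are {cold} and the next position 3 has {}, so cold → X cold is false there. This is the first violation.

2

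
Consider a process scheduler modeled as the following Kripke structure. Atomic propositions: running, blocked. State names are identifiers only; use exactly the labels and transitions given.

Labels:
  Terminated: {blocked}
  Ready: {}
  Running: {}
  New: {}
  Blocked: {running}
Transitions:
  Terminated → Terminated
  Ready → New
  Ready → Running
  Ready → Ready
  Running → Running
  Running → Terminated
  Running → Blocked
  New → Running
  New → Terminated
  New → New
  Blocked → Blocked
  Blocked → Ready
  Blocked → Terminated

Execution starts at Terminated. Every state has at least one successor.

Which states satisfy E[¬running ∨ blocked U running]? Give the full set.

States satisfying ¬running ∨ blocked: {Terminated, Ready, Running, New}.
States satisfying running: {Blocked}.
States satisfying E[¬running ∨ blocked U running]: {Ready, Running, New, Blocked}.

{Ready, Running, New, Blocked}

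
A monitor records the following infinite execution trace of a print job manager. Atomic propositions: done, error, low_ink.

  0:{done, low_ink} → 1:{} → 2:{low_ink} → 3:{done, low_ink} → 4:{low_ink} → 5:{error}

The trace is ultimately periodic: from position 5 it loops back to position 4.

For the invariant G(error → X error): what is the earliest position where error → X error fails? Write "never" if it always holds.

Check error → X error at each position in order: 0 ✓, 1 ✓, 2 ✓, 3 ✓, 4 ✓.
At position 5 the labels are {error} and the next position 4 has {low_ink}, so error → X error is false there. This is the first violation.

5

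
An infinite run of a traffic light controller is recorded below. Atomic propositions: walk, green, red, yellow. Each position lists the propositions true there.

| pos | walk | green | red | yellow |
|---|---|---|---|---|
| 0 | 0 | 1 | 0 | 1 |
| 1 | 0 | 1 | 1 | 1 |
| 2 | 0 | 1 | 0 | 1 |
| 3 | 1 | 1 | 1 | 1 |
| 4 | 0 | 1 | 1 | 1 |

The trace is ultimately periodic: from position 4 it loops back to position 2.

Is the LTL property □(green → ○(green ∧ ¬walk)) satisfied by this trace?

Does not hold

green → ○(green ∧ ¬walk) must hold at every position from 0 onward. It fails at position 2, so □(green → ○(green ∧ ¬walk)) is false.
Positions where green holds: 0, 1, 2, 3, 4.
Check ○(green ∧ ¬walk) at each: 0→ok, 1→ok, 2→fails, 3→ok, 4→ok.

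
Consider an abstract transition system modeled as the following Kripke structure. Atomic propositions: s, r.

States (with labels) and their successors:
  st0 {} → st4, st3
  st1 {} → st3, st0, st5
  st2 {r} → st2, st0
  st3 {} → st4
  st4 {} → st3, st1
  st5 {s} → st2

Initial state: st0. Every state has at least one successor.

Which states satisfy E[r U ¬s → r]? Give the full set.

{st2, st5}

States satisfying r: {st2}.
States satisfying ¬s → r: {st2, st5}.
States satisfying E[r U ¬s → r]: {st2, st5}.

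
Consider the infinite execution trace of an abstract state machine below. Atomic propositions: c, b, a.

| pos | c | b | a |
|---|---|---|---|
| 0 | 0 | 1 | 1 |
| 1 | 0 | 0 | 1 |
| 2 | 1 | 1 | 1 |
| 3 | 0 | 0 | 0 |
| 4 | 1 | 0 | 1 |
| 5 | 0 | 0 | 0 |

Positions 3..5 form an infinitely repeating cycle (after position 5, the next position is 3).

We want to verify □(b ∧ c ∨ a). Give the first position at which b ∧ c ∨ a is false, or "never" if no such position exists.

3

Check b ∧ c ∨ a at each position in order: 0 ✓, 1 ✓, 2 ✓.
At position 3 the labels are {}, so b ∧ c ∨ a is false there. This is the first violation.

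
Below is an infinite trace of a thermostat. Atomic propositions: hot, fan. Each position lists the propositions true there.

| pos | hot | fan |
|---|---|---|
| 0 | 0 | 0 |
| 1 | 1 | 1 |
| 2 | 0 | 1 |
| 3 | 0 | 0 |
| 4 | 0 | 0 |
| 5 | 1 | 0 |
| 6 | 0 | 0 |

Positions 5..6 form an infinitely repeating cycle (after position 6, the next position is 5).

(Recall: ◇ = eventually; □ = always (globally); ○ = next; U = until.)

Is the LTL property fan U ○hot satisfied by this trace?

Satisfied

Walking from position 0: ○hot first holds at position 0, and fan holds at every earlier position along the way, so fan U ○hot holds.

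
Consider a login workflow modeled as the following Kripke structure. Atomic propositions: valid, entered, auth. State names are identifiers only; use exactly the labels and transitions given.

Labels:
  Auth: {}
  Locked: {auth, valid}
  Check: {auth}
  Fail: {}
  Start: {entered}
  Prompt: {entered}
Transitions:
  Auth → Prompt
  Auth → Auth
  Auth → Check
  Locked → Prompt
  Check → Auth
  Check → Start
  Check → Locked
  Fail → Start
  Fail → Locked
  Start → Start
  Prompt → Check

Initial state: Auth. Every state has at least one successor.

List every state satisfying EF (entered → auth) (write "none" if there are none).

{Auth, Locked, Check, Fail, Prompt}

States satisfying entered → auth: {Auth, Locked, Check, Fail}.
States satisfying EF (entered → auth): {Auth, Locked, Check, Fail, Prompt}.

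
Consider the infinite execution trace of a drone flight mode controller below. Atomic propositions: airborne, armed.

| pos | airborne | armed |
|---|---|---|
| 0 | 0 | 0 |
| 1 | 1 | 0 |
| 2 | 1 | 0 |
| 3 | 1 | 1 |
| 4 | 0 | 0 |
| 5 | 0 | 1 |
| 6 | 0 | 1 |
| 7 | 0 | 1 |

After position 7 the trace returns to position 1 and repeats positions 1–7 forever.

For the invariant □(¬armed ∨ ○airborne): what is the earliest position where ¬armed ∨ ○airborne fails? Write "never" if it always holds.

Check ¬armed ∨ ○airborne at each position in order: 0 ✓, 1 ✓, 2 ✓.
At position 3 the labels are {airborne, armed} and the next position 4 has {}, so ¬armed ∨ ○airborne is false there. This is the first violation.

3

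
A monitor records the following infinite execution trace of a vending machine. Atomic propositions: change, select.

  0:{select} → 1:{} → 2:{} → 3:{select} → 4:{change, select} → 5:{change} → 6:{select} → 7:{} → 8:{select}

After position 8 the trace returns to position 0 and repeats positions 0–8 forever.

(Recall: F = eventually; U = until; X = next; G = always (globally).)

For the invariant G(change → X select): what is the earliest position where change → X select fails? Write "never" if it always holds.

4

Check change → X select at each position in order: 0 ✓, 1 ✓, 2 ✓, 3 ✓.
At position 4 the labels are {change, select} and the next position 5 has {change}, so change → X select is false there. This is the first violation.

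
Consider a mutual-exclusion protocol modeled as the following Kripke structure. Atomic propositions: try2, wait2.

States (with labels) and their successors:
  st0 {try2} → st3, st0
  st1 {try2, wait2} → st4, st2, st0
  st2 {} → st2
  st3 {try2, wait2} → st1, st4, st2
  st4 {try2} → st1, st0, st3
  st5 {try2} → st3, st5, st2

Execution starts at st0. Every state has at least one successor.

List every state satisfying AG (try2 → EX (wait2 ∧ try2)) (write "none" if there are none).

States satisfying try2 → EX (wait2 ∧ try2): {st0, st2, st3, st4, st5}.
States satisfying AG (try2 → EX (wait2 ∧ try2)): {st2}.

{st2}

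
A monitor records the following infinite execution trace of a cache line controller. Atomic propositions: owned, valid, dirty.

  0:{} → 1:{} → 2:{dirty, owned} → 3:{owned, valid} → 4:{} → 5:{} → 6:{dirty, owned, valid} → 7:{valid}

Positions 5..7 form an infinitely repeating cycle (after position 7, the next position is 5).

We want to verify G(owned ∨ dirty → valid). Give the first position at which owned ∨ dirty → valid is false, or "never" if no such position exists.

2

Check owned ∨ dirty → valid at each position in order: 0 ✓, 1 ✓.
At position 2 the labels are {dirty, owned}, so owned ∨ dirty → valid is false there. This is the first violation.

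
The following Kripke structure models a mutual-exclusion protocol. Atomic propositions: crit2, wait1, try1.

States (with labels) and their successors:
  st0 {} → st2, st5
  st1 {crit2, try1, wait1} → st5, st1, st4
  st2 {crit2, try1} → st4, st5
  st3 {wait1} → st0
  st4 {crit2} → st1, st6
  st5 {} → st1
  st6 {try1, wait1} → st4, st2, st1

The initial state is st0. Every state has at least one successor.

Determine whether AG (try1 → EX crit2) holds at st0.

Holds

States satisfying try1 → EX crit2: {st0, st1, st2, st3, st4, st5, st6}.
States satisfying AG (try1 → EX crit2): {st0, st1, st2, st3, st4, st5, st6}.
Every state reachable from st0 satisfies try1 → EX crit2.
st0 ∈ Sat(AG (try1 → EX crit2)).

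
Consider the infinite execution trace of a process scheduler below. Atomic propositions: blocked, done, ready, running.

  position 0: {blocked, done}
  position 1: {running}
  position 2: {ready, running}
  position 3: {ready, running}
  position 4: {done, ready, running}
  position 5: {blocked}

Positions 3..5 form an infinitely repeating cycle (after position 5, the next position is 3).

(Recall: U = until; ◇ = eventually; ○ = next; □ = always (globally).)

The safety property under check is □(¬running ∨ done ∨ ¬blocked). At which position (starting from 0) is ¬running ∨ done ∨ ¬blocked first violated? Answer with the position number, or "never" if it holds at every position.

never

¬running ∨ done ∨ ¬blocked holds at every position 0..5, and those are all the positions the trace ever visits, so the invariant □(¬running ∨ done ∨ ¬blocked) is never violated.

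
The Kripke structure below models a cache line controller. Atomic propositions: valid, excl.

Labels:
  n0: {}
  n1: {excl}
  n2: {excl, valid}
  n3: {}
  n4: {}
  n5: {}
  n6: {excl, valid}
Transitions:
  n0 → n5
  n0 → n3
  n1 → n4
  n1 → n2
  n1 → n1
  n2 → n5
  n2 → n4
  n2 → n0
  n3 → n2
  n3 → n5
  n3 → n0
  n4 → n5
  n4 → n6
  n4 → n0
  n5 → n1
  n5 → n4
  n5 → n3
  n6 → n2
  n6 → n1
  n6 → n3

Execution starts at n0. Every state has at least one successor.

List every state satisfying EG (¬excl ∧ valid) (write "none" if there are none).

States satisfying ¬excl ∧ valid: ∅.
States satisfying EG (¬excl ∧ valid): ∅.

none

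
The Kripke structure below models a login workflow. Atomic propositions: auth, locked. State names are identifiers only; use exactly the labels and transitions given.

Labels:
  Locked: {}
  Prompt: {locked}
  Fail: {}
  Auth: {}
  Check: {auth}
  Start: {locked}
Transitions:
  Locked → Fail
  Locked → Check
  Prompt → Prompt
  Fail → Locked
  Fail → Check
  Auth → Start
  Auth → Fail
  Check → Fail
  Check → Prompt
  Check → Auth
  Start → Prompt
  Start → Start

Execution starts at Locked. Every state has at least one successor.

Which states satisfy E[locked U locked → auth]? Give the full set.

States satisfying locked: {Prompt, Start}.
States satisfying locked → auth: {Locked, Fail, Auth, Check}.
States satisfying E[locked U locked → auth]: {Locked, Fail, Auth, Check}.

{Locked, Fail, Auth, Check}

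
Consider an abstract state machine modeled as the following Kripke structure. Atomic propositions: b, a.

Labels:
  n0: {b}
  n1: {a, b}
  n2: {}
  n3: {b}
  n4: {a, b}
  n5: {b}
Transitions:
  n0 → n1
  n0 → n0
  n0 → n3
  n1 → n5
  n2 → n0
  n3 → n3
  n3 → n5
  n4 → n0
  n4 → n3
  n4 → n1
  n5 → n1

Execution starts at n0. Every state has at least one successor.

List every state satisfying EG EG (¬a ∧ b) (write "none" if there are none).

{n0, n3}

States satisfying EG (¬a ∧ b): {n0, n3}.
States satisfying EG EG (¬a ∧ b): {n0, n3}.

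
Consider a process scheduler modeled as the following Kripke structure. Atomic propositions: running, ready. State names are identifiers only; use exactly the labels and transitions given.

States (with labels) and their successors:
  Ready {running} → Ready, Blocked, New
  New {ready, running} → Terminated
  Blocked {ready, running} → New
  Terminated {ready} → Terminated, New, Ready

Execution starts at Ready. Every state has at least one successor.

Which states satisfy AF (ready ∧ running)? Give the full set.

{New, Blocked}

States satisfying ready ∧ running: {New, Blocked}.
States satisfying AF (ready ∧ running): {New, Blocked}.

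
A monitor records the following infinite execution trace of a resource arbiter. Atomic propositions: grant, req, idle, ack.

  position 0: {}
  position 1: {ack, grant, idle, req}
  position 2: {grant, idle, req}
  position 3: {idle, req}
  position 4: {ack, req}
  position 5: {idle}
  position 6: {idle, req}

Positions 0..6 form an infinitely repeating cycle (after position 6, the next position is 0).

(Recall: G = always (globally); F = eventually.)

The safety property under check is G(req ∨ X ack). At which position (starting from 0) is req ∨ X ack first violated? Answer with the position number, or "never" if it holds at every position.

5

Check req ∨ X ack at each position in order: 0 ✓, 1 ✓, 2 ✓, 3 ✓, 4 ✓.
At position 5 the labels are {idle} and the next position 6 has {idle, req}, so req ∨ X ack is false there. This is the first violation.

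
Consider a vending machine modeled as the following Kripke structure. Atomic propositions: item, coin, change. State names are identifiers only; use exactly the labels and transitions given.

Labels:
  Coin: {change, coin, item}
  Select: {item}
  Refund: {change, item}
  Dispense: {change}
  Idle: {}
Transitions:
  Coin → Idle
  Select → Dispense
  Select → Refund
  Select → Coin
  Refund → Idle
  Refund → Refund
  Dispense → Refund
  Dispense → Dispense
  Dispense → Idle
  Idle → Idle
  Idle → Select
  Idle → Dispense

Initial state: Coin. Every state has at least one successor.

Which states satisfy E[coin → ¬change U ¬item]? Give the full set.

{Select, Refund, Dispense, Idle}

States satisfying coin → ¬change: {Select, Refund, Dispense, Idle}.
States satisfying ¬item: {Dispense, Idle}.
States satisfying E[coin → ¬change U ¬item]: {Select, Refund, Dispense, Idle}.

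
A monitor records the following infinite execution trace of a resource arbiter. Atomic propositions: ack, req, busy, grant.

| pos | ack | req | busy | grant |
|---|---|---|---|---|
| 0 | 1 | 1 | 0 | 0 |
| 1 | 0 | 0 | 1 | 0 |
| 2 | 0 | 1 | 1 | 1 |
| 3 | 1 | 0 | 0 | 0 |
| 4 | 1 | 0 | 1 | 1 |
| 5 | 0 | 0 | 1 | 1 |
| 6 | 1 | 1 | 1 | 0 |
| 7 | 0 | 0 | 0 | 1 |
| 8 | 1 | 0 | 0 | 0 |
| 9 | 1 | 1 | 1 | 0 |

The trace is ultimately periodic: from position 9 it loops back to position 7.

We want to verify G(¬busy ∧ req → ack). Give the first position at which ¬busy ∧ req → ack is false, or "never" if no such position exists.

never

¬busy ∧ req → ack holds at every position 0..9, and those are all the positions the trace ever visits, so the invariant G(¬busy ∧ req → ack) is never violated.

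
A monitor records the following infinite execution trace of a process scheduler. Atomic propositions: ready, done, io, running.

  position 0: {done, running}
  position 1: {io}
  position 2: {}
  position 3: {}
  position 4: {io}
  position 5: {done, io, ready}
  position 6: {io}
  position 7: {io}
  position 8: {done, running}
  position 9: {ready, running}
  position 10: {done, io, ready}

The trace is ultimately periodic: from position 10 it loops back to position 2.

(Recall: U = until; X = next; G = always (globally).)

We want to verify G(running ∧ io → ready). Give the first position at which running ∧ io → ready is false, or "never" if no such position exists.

never

running ∧ io → ready holds at every position 0..10, and those are all the positions the trace ever visits, so the invariant G(running ∧ io → ready) is never violated.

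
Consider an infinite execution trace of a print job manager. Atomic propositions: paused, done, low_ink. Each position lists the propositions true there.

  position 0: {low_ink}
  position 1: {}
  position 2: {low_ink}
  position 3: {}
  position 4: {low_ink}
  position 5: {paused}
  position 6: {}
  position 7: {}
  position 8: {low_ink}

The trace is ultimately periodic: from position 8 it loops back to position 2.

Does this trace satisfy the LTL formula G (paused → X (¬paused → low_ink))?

paused → X (¬paused → low_ink) must hold at every position from 0 onward. It fails at position 5, so G (paused → X (¬paused → low_ink)) is false.
Positions where paused holds: 5.
Check X (¬paused → low_ink) at each: 5→fails.

Does not hold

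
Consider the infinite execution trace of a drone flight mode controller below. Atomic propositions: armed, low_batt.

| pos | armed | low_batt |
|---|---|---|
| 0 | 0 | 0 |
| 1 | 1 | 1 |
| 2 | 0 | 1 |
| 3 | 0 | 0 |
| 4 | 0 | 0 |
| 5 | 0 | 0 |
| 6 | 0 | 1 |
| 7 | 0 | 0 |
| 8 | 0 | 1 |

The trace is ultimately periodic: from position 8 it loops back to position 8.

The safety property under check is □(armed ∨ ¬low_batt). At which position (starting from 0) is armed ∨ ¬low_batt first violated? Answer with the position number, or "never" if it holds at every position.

2

Check armed ∨ ¬low_batt at each position in order: 0 ✓, 1 ✓.
At position 2 the labels are {low_batt}, so armed ∨ ¬low_batt is false there. This is the first violation.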